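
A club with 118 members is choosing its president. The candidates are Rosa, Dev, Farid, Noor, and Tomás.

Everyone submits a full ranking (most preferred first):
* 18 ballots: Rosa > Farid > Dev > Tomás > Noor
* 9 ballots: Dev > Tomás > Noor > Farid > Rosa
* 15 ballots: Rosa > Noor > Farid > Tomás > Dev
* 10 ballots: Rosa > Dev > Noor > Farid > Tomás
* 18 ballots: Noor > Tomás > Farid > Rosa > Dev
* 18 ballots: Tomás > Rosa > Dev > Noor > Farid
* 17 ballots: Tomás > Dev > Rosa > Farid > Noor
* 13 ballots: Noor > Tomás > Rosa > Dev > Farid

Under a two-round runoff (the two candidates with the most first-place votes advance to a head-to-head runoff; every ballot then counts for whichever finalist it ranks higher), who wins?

Round 1 first-place votes: Rosa 43, Dev 9, Farid 0, Noor 31, Tomás 35. Rosa and Tomás advance.
Runoff: Rosa is ranked above Tomás on 43 ballots, Tomás above Rosa on 75.

Tomás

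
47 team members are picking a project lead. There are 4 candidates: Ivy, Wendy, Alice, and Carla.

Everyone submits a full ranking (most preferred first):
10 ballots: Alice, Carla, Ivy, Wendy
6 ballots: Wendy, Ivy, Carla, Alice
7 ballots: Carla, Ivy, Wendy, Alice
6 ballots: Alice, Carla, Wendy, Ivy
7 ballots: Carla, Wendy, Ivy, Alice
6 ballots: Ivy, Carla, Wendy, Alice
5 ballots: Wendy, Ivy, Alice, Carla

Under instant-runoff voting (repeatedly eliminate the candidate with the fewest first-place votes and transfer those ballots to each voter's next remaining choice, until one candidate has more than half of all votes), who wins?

Round 1: Ivy 6, Wendy 11, Alice 16, Carla 14. Ivy eliminated.
Round 2: Wendy 11, Alice 16, Carla 20. Wendy eliminated.
Round 3: Alice 21, Carla 26. Carla has a majority (≥24).

Carla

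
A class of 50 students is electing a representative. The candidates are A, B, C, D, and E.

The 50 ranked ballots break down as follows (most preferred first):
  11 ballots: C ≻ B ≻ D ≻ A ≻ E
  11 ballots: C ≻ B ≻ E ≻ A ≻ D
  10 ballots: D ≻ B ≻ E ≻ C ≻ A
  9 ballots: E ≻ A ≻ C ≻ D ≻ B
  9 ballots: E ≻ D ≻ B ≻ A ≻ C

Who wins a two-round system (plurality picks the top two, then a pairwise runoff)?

Round 1 first-place votes: A 0, B 0, C 22, D 10, E 18. C and E advance.
Runoff: C is ranked above E on 22 ballots, E above C on 28.

E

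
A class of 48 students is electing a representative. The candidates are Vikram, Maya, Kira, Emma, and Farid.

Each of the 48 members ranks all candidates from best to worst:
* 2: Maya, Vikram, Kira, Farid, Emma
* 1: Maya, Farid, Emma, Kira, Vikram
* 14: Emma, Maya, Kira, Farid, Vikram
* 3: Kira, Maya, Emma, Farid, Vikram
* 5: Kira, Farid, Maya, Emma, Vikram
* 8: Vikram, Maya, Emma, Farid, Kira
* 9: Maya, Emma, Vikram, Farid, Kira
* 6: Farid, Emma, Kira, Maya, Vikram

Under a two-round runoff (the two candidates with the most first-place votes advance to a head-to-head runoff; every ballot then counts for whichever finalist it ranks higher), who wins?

Round 1 first-place votes: Vikram 8, Maya 12, Kira 8, Emma 14, Farid 6. Emma and Maya advance.
Runoff: Emma is ranked above Maya on 20 ballots, Maya above Emma on 28.

Maya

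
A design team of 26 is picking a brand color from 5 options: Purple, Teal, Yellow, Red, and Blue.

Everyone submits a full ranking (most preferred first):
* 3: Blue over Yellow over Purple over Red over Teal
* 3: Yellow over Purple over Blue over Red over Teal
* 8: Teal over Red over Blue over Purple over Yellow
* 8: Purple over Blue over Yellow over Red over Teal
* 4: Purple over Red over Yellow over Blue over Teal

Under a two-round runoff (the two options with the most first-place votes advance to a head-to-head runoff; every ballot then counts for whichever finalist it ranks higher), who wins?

Round 1 first-place votes: Purple 12, Teal 8, Yellow 3, Red 0, Blue 3. Purple and Teal advance.
Runoff: Purple is ranked above Teal on 18 ballots, Teal above Purple on 8.

Purple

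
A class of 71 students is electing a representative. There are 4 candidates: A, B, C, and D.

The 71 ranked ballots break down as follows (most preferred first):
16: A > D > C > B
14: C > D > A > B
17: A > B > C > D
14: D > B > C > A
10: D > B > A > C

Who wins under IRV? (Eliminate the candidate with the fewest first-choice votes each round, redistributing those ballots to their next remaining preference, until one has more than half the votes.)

D

Round 1: A 33, B 0, C 14, D 24. B eliminated.
Round 2: A 33, C 14, D 24. C eliminated.
Round 3: A 33, D 38. D has a majority (≥36).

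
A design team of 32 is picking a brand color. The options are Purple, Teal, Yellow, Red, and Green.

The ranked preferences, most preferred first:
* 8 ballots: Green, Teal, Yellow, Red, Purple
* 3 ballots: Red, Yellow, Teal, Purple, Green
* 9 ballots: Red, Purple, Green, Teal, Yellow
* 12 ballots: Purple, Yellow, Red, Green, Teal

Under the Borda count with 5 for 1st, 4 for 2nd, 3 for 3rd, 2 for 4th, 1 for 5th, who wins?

Red

Purple: 8×1 + 3×2 + 9×4 + 12×5 = 110
Teal: 8×4 + 3×3 + 9×2 + 12×1 = 71
Yellow: 8×3 + 3×4 + 9×1 + 12×4 = 93
Red: 8×2 + 3×5 + 9×5 + 12×3 = 112
Green: 8×5 + 3×1 + 9×3 + 12×2 = 94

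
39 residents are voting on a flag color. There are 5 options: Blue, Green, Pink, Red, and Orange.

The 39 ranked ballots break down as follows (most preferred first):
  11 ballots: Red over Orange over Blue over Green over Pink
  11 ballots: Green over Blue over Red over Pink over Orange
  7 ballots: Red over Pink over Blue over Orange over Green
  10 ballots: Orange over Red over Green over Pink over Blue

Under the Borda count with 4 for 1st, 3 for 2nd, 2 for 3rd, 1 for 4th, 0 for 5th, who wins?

Red

Blue: 11×2 + 11×3 + 7×2 + 10×0 = 69
Green: 11×1 + 11×4 + 7×0 + 10×2 = 75
Pink: 11×0 + 11×1 + 7×3 + 10×1 = 42
Red: 11×4 + 11×2 + 7×4 + 10×3 = 124
Orange: 11×3 + 11×0 + 7×1 + 10×4 = 80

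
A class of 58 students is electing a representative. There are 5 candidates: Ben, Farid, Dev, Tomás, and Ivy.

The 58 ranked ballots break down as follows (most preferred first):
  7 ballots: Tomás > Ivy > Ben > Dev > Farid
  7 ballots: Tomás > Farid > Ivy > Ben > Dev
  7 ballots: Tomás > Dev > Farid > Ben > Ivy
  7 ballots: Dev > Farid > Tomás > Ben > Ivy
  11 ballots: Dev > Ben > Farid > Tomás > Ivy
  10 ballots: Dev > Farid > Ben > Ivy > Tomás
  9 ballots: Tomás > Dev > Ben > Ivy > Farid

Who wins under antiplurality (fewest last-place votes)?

Ben

Last-place votes: Ben 0, Farid 16, Dev 7, Tomás 10, Ivy 25.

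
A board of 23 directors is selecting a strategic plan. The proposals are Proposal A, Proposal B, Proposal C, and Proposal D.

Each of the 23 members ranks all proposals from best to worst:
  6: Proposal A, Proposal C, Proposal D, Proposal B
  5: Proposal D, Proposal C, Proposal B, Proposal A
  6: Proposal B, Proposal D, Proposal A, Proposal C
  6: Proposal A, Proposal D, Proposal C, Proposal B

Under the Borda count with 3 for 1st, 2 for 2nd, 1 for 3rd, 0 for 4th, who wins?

Proposal A: 6×3 + 5×0 + 6×1 + 6×3 = 42
Proposal B: 6×0 + 5×1 + 6×3 + 6×0 = 23
Proposal C: 6×2 + 5×2 + 6×0 + 6×1 = 28
Proposal D: 6×1 + 5×3 + 6×2 + 6×2 = 45

Proposal D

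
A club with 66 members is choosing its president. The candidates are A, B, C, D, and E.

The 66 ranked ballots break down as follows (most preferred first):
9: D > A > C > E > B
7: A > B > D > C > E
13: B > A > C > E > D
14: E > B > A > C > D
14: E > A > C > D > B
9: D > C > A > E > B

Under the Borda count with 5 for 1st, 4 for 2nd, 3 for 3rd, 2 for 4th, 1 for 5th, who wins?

A: 9×4 + 7×5 + 13×4 + 14×3 + 14×4 + 9×3 = 248
B: 9×1 + 7×4 + 13×5 + 14×4 + 14×1 + 9×1 = 181
C: 9×3 + 7×2 + 13×3 + 14×2 + 14×3 + 9×4 = 186
D: 9×5 + 7×3 + 13×1 + 14×1 + 14×2 + 9×5 = 166
E: 9×2 + 7×1 + 13×2 + 14×5 + 14×5 + 9×2 = 209

A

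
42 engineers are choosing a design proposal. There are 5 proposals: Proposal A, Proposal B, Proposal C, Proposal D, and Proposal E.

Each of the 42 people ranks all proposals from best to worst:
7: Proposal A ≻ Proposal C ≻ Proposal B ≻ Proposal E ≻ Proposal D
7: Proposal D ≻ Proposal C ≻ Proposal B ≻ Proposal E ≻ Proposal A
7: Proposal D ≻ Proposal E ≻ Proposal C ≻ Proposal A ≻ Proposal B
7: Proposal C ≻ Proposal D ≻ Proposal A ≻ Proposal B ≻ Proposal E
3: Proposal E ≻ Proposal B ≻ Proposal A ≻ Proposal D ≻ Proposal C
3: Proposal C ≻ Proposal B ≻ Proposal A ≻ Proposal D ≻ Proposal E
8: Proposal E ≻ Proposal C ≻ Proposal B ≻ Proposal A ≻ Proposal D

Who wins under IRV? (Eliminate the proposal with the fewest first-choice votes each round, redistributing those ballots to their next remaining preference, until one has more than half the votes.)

Proposal C

Round 1: Proposal A 7, Proposal B 0, Proposal C 10, Proposal D 14, Proposal E 11. Proposal B eliminated.
Round 2: Proposal A 7, Proposal C 10, Proposal D 14, Proposal E 11. Proposal A eliminated.
Round 3: Proposal C 17, Proposal D 14, Proposal E 11. Proposal E eliminated.
Round 4: Proposal C 25, Proposal D 17. Proposal C has a majority (≥22).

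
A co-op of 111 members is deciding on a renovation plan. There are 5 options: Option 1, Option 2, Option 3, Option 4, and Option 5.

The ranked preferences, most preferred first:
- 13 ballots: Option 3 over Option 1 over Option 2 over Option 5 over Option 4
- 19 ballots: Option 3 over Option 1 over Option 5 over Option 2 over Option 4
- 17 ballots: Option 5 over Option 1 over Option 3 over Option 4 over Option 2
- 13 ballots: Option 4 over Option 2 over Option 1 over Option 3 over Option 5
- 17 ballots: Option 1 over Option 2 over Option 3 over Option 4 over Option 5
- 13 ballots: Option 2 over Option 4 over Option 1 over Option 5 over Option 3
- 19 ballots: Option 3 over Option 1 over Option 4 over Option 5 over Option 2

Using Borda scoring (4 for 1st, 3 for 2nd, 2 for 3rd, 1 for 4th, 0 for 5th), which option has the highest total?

Option 1: 13×3 + 19×3 + 17×3 + 13×2 + 17×4 + 13×2 + 19×3 = 324
Option 2: 13×2 + 19×1 + 17×0 + 13×3 + 17×3 + 13×4 + 19×0 = 187
Option 3: 13×4 + 19×4 + 17×2 + 13×1 + 17×2 + 13×0 + 19×4 = 285
Option 4: 13×0 + 19×0 + 17×1 + 13×4 + 17×1 + 13×3 + 19×2 = 163
Option 5: 13×1 + 19×2 + 17×4 + 13×0 + 17×0 + 13×1 + 19×1 = 151

Option 1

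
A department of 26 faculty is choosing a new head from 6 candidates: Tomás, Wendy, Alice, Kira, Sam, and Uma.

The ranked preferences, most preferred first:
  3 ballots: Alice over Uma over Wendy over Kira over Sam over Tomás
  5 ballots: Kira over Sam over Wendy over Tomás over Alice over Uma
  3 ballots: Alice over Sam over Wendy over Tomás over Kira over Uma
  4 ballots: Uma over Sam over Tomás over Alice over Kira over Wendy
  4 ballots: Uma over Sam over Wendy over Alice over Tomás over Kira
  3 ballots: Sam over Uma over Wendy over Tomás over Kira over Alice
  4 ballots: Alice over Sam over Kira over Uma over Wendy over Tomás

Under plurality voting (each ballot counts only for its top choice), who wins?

First-place votes: Tomás 0, Wendy 0, Alice 10, Kira 5, Sam 3, Uma 8.

Alice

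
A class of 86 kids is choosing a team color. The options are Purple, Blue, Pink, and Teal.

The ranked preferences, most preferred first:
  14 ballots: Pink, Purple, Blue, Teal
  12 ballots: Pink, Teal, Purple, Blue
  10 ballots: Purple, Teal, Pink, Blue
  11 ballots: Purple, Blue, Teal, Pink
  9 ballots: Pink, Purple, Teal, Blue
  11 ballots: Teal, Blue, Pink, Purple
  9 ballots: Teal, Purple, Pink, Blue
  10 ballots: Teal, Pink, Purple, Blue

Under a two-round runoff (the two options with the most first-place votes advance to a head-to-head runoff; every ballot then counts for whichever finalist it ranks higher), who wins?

Teal

Round 1 first-place votes: Purple 21, Blue 0, Pink 35, Teal 30. Pink and Teal advance.
Runoff: Pink is ranked above Teal on 35 ballots, Teal above Pink on 51.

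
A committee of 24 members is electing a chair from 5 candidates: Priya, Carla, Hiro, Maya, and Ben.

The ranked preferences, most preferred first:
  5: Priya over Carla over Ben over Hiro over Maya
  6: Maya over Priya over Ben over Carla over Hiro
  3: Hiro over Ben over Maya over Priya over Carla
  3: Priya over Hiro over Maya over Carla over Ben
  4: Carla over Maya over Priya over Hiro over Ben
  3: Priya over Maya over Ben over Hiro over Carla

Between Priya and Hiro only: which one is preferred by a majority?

Priya

Priya is ranked above Hiro on 21 ballots; Hiro above Priya on 3.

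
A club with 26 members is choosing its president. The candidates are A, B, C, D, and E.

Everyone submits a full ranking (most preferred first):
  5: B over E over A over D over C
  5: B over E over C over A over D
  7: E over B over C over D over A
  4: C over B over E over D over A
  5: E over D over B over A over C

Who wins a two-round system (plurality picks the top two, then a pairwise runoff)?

B

Round 1 first-place votes: A 0, B 10, C 4, D 0, E 12. E and B advance.
Runoff: E is ranked above B on 12 ballots, B above E on 14.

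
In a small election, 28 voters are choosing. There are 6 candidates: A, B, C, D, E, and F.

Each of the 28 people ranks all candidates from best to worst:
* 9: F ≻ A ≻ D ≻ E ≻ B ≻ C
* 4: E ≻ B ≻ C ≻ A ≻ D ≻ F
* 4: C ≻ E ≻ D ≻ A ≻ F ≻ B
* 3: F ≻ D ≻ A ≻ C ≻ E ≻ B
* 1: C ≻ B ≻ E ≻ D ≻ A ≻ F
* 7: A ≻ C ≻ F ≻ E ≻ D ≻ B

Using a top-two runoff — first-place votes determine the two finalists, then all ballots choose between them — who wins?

A

Round 1 first-place votes: A 7, B 0, C 5, D 0, E 4, F 12. F and A advance.
Runoff: F is ranked above A on 12 ballots, A above F on 16.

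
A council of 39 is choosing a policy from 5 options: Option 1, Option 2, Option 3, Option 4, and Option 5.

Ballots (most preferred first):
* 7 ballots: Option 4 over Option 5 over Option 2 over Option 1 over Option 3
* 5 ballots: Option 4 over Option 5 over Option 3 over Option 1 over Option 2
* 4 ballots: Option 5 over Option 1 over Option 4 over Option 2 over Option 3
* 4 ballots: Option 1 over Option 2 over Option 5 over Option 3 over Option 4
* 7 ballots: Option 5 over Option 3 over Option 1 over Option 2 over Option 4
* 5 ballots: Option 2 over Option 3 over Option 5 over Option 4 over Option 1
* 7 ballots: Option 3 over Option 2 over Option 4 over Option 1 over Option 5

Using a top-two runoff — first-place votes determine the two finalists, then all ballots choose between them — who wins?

Option 5

Round 1 first-place votes: Option 1 4, Option 2 5, Option 3 7, Option 4 12, Option 5 11. Option 4 and Option 5 advance.
Runoff: Option 4 is ranked above Option 5 on 19 ballots, Option 5 above Option 4 on 20.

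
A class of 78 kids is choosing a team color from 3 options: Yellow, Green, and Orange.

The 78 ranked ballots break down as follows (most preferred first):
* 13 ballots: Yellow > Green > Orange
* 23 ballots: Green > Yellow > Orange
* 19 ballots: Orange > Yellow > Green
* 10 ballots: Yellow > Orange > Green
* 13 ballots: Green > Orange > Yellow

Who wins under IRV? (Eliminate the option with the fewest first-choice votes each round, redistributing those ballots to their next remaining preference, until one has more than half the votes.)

Yellow

Round 1: Yellow 23, Green 36, Orange 19. Orange eliminated.
Round 2: Yellow 42, Green 36. Yellow has a majority (≥40).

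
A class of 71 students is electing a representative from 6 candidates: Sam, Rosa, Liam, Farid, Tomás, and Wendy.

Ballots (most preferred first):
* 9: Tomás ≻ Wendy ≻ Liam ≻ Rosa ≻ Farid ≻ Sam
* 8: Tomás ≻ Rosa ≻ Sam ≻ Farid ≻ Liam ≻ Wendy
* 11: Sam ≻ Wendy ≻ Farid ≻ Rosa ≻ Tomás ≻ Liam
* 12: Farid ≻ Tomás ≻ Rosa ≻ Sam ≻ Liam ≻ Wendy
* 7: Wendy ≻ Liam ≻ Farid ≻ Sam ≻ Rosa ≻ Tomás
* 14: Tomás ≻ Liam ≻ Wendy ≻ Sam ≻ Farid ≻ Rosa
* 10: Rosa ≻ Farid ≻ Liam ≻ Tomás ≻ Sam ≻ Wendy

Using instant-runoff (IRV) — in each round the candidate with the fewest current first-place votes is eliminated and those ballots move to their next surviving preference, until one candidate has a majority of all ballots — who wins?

Round 1: Sam 11, Rosa 10, Liam 0, Farid 12, Tomás 31, Wendy 7. Liam eliminated.
Round 2: Sam 11, Rosa 10, Farid 12, Tomás 31, Wendy 7. Wendy eliminated.
Round 3: Sam 11, Rosa 10, Farid 19, Tomás 31. Rosa eliminated.
Round 4: Sam 11, Farid 29, Tomás 31. Sam eliminated.
Round 5: Farid 40, Tomás 31. Farid has a majority (≥36).

Farid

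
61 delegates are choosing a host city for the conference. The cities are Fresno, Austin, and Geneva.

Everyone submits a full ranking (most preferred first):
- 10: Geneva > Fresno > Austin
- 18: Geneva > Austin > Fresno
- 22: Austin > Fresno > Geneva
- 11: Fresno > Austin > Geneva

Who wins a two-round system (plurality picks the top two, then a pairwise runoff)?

Austin

Round 1 first-place votes: Fresno 11, Austin 22, Geneva 28. Geneva and Austin advance.
Runoff: Geneva is ranked above Austin on 28 ballots, Austin above Geneva on 33.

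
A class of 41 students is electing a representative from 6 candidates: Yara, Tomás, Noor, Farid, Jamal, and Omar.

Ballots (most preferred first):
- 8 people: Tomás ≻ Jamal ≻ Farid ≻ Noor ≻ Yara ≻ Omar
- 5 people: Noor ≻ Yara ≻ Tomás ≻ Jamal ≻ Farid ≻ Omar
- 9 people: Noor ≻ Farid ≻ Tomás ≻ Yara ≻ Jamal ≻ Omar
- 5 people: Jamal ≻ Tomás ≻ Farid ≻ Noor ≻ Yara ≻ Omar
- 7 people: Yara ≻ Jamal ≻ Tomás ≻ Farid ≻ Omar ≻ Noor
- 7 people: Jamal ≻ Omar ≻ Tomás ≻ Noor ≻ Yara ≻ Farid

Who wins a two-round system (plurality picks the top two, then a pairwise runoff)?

Jamal

Round 1 first-place votes: Yara 7, Tomás 8, Noor 14, Farid 0, Jamal 12, Omar 0. Noor and Jamal advance.
Runoff: Noor is ranked above Jamal on 14 ballots, Jamal above Noor on 27.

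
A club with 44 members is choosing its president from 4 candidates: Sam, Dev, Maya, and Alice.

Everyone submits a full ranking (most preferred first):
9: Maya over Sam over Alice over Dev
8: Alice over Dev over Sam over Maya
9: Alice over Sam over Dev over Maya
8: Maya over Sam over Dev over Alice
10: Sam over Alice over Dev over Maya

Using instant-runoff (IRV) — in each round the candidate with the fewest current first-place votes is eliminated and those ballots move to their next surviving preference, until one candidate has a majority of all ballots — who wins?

Round 1: Sam 10, Dev 0, Maya 17, Alice 17. Dev eliminated.
Round 2: Sam 10, Maya 17, Alice 17. Sam eliminated.
Round 3: Maya 17, Alice 27. Alice has a majority (≥23).

Alice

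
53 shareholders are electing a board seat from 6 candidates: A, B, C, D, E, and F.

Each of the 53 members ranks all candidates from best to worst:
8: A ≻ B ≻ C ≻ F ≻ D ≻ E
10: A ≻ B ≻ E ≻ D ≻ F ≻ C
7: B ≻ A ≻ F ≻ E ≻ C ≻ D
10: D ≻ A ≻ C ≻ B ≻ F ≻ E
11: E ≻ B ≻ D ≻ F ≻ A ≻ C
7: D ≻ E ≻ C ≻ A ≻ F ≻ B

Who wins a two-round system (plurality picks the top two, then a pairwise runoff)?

D

Round 1 first-place votes: A 18, B 7, C 0, D 17, E 11, F 0. A and D advance.
Runoff: A is ranked above D on 25 ballots, D above A on 28.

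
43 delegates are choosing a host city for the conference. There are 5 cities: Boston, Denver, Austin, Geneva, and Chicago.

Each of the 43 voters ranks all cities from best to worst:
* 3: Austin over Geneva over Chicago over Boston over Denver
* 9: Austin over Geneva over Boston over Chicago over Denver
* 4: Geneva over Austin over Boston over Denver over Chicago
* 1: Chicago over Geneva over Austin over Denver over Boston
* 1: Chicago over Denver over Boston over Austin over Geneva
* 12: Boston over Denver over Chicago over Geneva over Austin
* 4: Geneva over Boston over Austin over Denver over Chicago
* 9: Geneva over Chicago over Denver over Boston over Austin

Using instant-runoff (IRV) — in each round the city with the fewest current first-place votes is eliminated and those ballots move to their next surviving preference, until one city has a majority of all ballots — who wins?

Round 1: Boston 12, Denver 0, Austin 12, Geneva 17, Chicago 2. Denver eliminated.
Round 2: Boston 12, Austin 12, Geneva 17, Chicago 2. Chicago eliminated.
Round 3: Boston 13, Austin 12, Geneva 18. Austin eliminated.
Round 4: Boston 13, Geneva 30. Geneva has a majority (≥22).

Geneva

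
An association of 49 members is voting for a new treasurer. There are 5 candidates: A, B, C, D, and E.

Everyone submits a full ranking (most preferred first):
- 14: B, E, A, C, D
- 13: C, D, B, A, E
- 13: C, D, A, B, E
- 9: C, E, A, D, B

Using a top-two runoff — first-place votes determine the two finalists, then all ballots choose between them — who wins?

Round 1 first-place votes: A 0, B 14, C 35, D 0, E 0. C and B advance.
Runoff: C is ranked above B on 35 ballots, B above C on 14.

C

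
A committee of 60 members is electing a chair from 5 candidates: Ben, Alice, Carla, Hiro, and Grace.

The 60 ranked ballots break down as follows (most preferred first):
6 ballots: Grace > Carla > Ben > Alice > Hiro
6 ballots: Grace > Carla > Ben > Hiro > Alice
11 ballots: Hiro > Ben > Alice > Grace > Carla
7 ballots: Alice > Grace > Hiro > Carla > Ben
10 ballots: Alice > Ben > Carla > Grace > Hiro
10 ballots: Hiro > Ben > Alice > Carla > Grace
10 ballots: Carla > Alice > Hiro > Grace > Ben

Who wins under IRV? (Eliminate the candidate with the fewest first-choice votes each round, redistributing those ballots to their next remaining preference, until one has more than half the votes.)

Round 1: Ben 0, Alice 17, Carla 10, Hiro 21, Grace 12. Ben eliminated.
Round 2: Alice 17, Carla 10, Hiro 21, Grace 12. Carla eliminated.
Round 3: Alice 27, Hiro 21, Grace 12. Grace eliminated.
Round 4: Alice 33, Hiro 27. Alice has a majority (≥31).

Alice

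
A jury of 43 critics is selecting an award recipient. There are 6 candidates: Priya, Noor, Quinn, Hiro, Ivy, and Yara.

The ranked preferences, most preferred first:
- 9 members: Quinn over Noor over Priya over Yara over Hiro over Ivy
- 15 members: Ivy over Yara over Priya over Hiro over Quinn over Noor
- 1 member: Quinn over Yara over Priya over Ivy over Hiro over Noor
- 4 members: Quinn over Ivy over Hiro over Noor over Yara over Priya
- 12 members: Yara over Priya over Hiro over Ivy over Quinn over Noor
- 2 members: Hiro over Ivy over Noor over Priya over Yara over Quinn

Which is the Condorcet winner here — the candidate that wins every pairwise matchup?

Yara

Yara vs Priya: 32–11
Yara vs Noor: 28–15
Yara vs Quinn: 29–14
Yara vs Hiro: 37–6
Yara vs Ivy: 22–21
Yara beats every other candidate.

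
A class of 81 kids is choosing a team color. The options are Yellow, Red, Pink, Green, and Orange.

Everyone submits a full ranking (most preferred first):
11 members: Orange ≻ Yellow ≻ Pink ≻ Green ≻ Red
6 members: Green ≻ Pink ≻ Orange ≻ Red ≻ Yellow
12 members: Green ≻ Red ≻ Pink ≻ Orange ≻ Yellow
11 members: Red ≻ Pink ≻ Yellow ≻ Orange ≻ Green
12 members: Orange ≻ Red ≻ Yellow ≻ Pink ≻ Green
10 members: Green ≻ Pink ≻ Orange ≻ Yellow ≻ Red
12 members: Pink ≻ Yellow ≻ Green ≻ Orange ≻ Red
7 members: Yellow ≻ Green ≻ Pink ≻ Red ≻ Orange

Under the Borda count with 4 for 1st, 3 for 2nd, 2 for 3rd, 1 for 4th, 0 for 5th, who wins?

Yellow: 11×3 + 6×0 + 12×0 + 11×2 + 12×2 + 10×1 + 12×3 + 7×4 = 153
Red: 11×0 + 6×1 + 12×3 + 11×4 + 12×3 + 10×0 + 12×0 + 7×1 = 129
Pink: 11×2 + 6×3 + 12×2 + 11×3 + 12×1 + 10×3 + 12×4 + 7×2 = 201
Green: 11×1 + 6×4 + 12×4 + 11×0 + 12×0 + 10×4 + 12×2 + 7×3 = 168
Orange: 11×4 + 6×2 + 12×1 + 11×1 + 12×4 + 10×2 + 12×1 + 7×0 = 159

Pink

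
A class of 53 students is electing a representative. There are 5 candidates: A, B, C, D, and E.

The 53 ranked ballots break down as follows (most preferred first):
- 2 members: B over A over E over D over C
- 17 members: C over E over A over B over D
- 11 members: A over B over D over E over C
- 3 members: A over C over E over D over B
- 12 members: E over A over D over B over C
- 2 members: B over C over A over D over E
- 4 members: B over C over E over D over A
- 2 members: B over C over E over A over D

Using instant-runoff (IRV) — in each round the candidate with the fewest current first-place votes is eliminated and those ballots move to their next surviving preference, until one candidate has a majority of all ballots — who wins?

A

Round 1: A 14, B 10, C 17, D 0, E 12. D eliminated.
Round 2: A 14, B 10, C 17, E 12. B eliminated.
Round 3: A 16, C 25, E 12. E eliminated.
Round 4: A 28, C 25. A has a majority (≥27).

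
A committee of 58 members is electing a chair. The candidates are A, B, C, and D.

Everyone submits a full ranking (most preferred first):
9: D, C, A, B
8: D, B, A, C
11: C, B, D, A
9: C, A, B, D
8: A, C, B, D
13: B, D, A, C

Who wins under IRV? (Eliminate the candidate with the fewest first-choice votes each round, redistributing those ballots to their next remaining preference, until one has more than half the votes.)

Round 1: A 8, B 13, C 20, D 17. A eliminated.
Round 2: B 13, C 28, D 17. B eliminated.
Round 3: C 28, D 30. D has a majority (≥30).

D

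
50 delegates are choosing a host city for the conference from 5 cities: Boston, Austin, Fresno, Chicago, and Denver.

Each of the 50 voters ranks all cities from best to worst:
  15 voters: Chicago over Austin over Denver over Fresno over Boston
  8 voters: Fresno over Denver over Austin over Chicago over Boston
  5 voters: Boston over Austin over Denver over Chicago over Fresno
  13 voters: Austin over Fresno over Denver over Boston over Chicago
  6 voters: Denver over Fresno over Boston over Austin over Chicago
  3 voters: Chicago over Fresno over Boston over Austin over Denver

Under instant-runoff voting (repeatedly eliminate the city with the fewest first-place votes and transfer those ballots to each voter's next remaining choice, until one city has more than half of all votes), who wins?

Austin

Round 1: Boston 5, Austin 13, Fresno 8, Chicago 18, Denver 6. Boston eliminated.
Round 2: Austin 18, Fresno 8, Chicago 18, Denver 6. Denver eliminated.
Round 3: Austin 18, Fresno 14, Chicago 18. Fresno eliminated.
Round 4: Austin 32, Chicago 18. Austin has a majority (≥26).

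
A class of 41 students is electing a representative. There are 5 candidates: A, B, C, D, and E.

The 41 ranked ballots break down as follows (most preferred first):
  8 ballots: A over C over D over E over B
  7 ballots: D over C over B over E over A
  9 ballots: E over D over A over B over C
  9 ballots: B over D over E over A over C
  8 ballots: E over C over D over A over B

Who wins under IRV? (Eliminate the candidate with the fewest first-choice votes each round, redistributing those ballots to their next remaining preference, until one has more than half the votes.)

E

Round 1: A 8, B 9, C 0, D 7, E 17. C eliminated.
Round 2: A 8, B 9, D 7, E 17. D eliminated.
Round 3: A 8, B 16, E 17. A eliminated.
Round 4: B 16, E 25. E has a majority (≥21).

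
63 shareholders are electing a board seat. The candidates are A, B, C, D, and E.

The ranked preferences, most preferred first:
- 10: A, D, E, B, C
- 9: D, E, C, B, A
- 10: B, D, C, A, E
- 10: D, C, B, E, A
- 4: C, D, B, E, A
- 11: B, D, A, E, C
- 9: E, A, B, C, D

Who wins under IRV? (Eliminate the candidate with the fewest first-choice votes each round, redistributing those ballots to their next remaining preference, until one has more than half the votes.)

Round 1: A 10, B 21, C 4, D 19, E 9. C eliminated.
Round 2: A 10, B 21, D 23, E 9. E eliminated.
Round 3: A 19, B 21, D 23. A eliminated.
Round 4: B 30, D 33. D has a majority (≥32).

D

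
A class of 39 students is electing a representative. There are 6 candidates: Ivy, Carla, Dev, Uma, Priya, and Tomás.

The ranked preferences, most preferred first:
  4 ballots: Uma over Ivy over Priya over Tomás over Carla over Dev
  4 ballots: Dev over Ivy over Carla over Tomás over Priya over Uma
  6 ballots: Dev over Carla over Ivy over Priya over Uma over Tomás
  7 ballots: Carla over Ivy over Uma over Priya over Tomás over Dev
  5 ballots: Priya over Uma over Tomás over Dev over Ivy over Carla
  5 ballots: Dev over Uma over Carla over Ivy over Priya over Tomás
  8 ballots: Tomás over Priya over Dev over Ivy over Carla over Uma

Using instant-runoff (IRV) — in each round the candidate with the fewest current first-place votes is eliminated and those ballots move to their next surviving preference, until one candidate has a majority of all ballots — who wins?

Priya

Round 1: Ivy 0, Carla 7, Dev 15, Uma 4, Priya 5, Tomás 8. Ivy eliminated.
Round 2: Carla 7, Dev 15, Uma 4, Priya 5, Tomás 8. Uma eliminated.
Round 3: Carla 7, Dev 15, Priya 9, Tomás 8. Carla eliminated.
Round 4: Dev 15, Priya 16, Tomás 8. Tomás eliminated.
Round 5: Dev 15, Priya 24. Priya has a majority (≥20).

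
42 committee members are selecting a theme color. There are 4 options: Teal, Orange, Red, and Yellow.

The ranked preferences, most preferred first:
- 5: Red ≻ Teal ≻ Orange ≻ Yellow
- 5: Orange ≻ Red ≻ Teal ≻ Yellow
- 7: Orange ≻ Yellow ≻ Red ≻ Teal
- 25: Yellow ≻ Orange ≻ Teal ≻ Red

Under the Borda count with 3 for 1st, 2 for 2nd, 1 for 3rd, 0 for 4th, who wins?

Orange

Teal: 5×2 + 5×1 + 7×0 + 25×1 = 40
Orange: 5×1 + 5×3 + 7×3 + 25×2 = 91
Red: 5×3 + 5×2 + 7×1 + 25×0 = 32
Yellow: 5×0 + 5×0 + 7×2 + 25×3 = 89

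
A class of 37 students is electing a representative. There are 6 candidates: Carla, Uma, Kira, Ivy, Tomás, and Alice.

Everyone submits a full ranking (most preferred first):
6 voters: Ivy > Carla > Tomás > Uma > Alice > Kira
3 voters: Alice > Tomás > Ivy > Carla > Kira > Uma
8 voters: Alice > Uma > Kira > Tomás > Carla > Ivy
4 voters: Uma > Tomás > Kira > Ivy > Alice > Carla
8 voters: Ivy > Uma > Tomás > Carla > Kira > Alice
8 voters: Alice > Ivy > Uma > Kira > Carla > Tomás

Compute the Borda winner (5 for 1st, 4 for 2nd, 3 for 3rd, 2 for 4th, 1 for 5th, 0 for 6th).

Carla: 6×4 + 3×2 + 8×1 + 4×0 + 8×2 + 8×1 = 62
Uma: 6×2 + 3×0 + 8×4 + 4×5 + 8×4 + 8×3 = 120
Kira: 6×0 + 3×1 + 8×3 + 4×3 + 8×1 + 8×2 = 63
Ivy: 6×5 + 3×3 + 8×0 + 4×2 + 8×5 + 8×4 = 119
Tomás: 6×3 + 3×4 + 8×2 + 4×4 + 8×3 + 8×0 = 86
Alice: 6×1 + 3×5 + 8×5 + 4×1 + 8×0 + 8×5 = 105

Uma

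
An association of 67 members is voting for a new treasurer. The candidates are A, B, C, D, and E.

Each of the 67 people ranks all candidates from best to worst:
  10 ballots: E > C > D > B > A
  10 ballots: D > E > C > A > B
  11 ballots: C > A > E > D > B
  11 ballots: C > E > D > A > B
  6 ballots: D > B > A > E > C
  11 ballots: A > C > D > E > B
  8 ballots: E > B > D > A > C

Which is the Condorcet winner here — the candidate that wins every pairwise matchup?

E vs A: 39–28
E vs B: 61–6
E vs C: 34–33
E vs D: 40–27
E beats every other candidate.

E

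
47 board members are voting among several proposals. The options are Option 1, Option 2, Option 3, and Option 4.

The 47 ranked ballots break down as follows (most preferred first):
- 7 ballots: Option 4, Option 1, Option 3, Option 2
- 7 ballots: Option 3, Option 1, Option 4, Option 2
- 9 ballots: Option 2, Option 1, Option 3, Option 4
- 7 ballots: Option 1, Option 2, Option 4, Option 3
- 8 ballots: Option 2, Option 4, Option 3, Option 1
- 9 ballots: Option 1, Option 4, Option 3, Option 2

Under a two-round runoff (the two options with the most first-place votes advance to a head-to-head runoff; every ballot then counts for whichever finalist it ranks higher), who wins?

Round 1 first-place votes: Option 1 16, Option 2 17, Option 3 7, Option 4 7. Option 2 and Option 1 advance.
Runoff: Option 2 is ranked above Option 1 on 17 ballots, Option 1 above Option 2 on 30.

Option 1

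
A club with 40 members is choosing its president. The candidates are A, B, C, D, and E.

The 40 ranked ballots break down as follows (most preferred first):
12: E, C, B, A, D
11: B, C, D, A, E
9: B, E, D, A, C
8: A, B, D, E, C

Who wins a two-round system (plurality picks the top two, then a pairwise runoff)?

B

Round 1 first-place votes: A 8, B 20, C 0, D 0, E 12. B and E advance.
Runoff: B is ranked above E on 28 ballots, E above B on 12.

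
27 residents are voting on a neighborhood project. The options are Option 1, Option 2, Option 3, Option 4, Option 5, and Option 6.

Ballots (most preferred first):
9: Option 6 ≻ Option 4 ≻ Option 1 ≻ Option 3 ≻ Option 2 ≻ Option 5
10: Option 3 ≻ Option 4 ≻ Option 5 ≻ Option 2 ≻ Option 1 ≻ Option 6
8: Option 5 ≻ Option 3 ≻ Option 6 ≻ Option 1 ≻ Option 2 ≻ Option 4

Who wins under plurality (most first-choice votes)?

Option 3

First-place votes: Option 1 0, Option 2 0, Option 3 10, Option 4 0, Option 5 8, Option 6 9.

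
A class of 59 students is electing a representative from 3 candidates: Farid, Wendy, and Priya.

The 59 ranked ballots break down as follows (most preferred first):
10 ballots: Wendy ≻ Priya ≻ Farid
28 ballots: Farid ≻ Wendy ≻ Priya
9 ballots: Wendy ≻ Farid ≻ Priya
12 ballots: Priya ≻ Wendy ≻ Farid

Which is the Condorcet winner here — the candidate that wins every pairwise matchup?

Wendy

Wendy vs Farid: 31–28
Wendy vs Priya: 47–12
Wendy beats every other candidate.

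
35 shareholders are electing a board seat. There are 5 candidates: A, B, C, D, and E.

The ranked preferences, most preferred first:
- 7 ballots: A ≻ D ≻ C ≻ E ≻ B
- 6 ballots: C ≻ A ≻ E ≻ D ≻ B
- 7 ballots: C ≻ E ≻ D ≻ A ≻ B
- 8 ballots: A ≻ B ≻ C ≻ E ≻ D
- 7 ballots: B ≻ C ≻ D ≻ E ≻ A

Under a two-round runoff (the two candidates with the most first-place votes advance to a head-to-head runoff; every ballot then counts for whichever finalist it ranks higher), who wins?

C

Round 1 first-place votes: A 15, B 7, C 13, D 0, E 0. A and C advance.
Runoff: A is ranked above C on 15 ballots, C above A on 20.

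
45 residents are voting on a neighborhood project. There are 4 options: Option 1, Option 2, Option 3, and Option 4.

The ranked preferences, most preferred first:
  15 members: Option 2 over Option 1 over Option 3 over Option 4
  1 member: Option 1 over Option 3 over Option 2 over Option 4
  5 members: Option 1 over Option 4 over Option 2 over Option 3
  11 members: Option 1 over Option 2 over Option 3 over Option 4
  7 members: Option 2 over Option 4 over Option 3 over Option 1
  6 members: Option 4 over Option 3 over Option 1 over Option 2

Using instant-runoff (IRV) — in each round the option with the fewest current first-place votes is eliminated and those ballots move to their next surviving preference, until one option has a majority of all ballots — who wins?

Round 1: Option 1 17, Option 2 22, Option 3 0, Option 4 6. Option 3 eliminated.
Round 2: Option 1 17, Option 2 22, Option 4 6. Option 4 eliminated.
Round 3: Option 1 23, Option 2 22. Option 1 has a majority (≥23).

Option 1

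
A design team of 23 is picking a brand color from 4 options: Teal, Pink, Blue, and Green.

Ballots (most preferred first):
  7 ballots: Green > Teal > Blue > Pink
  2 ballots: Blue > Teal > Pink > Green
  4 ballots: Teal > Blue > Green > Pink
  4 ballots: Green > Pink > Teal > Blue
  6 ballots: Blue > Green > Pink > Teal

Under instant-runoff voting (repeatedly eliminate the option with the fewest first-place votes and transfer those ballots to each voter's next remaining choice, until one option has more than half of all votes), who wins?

Blue

Round 1: Teal 4, Pink 0, Blue 8, Green 11. Pink eliminated.
Round 2: Teal 4, Blue 8, Green 11. Teal eliminated.
Round 3: Blue 12, Green 11. Blue has a majority (≥12).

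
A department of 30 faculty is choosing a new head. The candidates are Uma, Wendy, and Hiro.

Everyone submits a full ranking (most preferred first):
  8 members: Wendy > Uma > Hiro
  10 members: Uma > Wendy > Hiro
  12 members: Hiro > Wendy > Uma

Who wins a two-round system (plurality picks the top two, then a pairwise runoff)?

Round 1 first-place votes: Uma 10, Wendy 8, Hiro 12. Hiro and Uma advance.
Runoff: Hiro is ranked above Uma on 12 ballots, Uma above Hiro on 18.

Uma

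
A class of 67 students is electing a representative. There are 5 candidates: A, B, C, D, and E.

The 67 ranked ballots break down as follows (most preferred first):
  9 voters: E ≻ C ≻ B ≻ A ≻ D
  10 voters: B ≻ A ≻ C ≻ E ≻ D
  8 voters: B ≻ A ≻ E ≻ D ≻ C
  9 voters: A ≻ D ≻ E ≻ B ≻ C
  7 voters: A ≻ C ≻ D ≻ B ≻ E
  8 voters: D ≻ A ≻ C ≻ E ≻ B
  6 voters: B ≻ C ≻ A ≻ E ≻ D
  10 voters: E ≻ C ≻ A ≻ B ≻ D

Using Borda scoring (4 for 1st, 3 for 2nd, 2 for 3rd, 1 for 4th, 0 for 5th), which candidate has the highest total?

A: 9×1 + 10×3 + 8×3 + 9×4 + 7×4 + 8×3 + 6×2 + 10×2 = 183
B: 9×2 + 10×4 + 8×4 + 9×1 + 7×1 + 8×0 + 6×4 + 10×1 = 140
C: 9×3 + 10×2 + 8×0 + 9×0 + 7×3 + 8×2 + 6×3 + 10×3 = 132
D: 9×0 + 10×0 + 8×1 + 9×3 + 7×2 + 8×4 + 6×0 + 10×0 = 81
E: 9×4 + 10×1 + 8×2 + 9×2 + 7×0 + 8×1 + 6×1 + 10×4 = 134

A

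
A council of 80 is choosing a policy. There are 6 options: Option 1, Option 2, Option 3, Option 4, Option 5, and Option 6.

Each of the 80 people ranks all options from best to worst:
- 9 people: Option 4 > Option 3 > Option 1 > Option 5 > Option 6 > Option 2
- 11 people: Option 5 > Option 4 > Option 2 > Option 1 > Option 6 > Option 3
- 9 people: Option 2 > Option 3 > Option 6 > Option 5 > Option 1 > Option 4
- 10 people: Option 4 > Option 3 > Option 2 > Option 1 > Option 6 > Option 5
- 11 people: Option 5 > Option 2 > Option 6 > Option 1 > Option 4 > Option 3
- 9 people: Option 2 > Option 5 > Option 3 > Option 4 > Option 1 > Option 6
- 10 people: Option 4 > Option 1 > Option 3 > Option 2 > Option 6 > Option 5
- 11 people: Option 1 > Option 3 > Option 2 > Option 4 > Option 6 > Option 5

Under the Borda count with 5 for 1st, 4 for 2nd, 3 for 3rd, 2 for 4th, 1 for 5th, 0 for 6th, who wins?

Option 2

Option 1: 9×3 + 11×2 + 9×1 + 10×2 + 11×2 + 9×1 + 10×4 + 11×5 = 204
Option 2: 9×0 + 11×3 + 9×5 + 10×3 + 11×4 + 9×5 + 10×2 + 11×3 = 250
Option 3: 9×4 + 11×0 + 9×4 + 10×4 + 11×0 + 9×3 + 10×3 + 11×4 = 213
Option 4: 9×5 + 11×4 + 9×0 + 10×5 + 11×1 + 9×2 + 10×5 + 11×2 = 240
Option 5: 9×2 + 11×5 + 9×2 + 10×0 + 11×5 + 9×4 + 10×0 + 11×0 = 182
Option 6: 9×1 + 11×1 + 9×3 + 10×1 + 11×3 + 9×0 + 10×1 + 11×1 = 111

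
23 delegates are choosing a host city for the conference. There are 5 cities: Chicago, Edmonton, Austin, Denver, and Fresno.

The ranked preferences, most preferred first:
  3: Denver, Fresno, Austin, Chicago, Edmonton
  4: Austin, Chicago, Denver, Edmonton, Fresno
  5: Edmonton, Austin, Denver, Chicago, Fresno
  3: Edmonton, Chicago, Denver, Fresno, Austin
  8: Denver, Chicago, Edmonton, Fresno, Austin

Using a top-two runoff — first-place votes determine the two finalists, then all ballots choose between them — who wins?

Round 1 first-place votes: Chicago 0, Edmonton 8, Austin 4, Denver 11, Fresno 0. Denver and Edmonton advance.
Runoff: Denver is ranked above Edmonton on 15 ballots, Edmonton above Denver on 8.

Denver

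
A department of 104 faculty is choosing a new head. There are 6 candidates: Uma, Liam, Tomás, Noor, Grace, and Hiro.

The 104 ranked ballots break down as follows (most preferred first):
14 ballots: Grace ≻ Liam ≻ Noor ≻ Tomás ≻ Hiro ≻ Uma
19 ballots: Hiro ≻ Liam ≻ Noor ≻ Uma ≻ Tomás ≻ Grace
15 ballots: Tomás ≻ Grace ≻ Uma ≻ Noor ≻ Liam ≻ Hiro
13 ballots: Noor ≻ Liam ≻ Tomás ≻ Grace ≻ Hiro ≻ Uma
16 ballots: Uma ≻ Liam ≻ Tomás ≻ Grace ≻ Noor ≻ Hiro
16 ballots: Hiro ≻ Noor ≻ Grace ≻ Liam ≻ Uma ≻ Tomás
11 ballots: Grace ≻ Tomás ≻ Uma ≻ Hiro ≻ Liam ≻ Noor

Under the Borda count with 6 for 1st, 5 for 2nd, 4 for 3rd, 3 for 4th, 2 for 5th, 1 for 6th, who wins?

Uma: 14×1 + 19×3 + 15×4 + 13×1 + 16×6 + 16×2 + 11×4 = 316
Liam: 14×5 + 19×5 + 15×2 + 13×5 + 16×5 + 16×3 + 11×2 = 410
Tomás: 14×3 + 19×2 + 15×6 + 13×4 + 16×4 + 16×1 + 11×5 = 357
Noor: 14×4 + 19×4 + 15×3 + 13×6 + 16×2 + 16×5 + 11×1 = 378
Grace: 14×6 + 19×1 + 15×5 + 13×3 + 16×3 + 16×4 + 11×6 = 395
Hiro: 14×2 + 19×6 + 15×1 + 13×2 + 16×1 + 16×6 + 11×3 = 328

Liam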